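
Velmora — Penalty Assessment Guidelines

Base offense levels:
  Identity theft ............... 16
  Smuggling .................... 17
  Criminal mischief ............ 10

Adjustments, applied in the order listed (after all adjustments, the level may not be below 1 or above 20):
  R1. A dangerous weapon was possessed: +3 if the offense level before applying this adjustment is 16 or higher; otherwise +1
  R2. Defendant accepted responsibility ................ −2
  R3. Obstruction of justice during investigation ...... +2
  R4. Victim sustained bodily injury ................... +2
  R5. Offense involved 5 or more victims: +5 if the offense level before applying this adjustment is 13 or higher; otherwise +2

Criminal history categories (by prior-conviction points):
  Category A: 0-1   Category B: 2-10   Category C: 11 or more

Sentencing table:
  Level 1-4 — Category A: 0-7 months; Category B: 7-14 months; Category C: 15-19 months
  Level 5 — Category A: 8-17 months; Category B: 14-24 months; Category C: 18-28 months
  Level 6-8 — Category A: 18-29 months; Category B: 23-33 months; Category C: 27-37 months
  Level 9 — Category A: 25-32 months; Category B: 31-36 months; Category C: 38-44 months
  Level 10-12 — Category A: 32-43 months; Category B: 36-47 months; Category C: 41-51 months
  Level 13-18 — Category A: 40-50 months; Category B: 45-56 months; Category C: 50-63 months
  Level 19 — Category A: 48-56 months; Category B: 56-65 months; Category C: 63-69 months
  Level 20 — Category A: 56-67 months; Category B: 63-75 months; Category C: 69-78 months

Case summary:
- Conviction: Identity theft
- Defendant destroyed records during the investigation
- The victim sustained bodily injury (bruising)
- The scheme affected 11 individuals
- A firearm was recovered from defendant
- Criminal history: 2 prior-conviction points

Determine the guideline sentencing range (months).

63-75 months

Base offense level for identity theft: 16.
R1 applies (level before this adjustment is 16 ≥ 16, so +3): 16 + 3 = 19.
R3 applies: 19 + 2 = 21.
R4 applies: 21 + 2 = 23.
R5 applies (level before this adjustment is 23 ≥ 13, so +5): 23 + 5 = 28.
Level 28 exceeds the maximum of 20; capped at 20.
Final offense level: 20.
Criminal history: 2 prior points → Category B (2-10).
Level 20 falls in the 20 band.
Grid: Level 20 × Category B = 63-75 months.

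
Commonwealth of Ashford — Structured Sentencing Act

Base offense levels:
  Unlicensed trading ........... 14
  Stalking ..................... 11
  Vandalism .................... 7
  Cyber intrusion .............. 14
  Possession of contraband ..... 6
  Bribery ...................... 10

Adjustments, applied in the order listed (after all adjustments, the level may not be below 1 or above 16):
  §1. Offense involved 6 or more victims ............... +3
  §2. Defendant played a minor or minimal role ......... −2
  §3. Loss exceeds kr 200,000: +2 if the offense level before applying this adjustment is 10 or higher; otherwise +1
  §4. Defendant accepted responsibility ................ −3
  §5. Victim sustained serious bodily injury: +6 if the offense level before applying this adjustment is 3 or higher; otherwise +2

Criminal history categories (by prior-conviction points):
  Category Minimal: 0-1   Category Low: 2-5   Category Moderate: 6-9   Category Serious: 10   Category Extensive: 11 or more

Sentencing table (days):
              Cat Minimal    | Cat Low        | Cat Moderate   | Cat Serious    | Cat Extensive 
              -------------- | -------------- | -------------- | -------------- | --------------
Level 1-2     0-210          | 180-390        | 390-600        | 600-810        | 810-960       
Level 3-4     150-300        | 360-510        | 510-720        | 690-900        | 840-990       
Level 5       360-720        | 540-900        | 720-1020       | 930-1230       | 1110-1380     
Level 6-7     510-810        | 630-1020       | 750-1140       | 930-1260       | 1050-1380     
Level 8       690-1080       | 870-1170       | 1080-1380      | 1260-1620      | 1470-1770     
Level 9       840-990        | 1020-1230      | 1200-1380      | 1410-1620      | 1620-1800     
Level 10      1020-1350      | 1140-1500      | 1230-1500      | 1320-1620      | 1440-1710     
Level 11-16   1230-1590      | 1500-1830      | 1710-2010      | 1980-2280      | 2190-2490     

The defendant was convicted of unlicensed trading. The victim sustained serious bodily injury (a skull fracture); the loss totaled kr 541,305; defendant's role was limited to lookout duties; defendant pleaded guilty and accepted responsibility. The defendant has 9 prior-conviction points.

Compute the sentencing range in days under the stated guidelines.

1710-2010 days

Base offense level for unlicensed trading: 14.
§1 does not apply.
§2 applies: 14 − 2 = 12.
§3 applies (level before this adjustment is 12 ≥ 10, so +2): 12 + 2 = 14.
§4 applies: 14 − 3 = 11.
§5 applies (level before this adjustment is 11 ≥ 3, so +6): 11 + 6 = 17.
Level 17 exceeds the maximum of 16; capped at 16.
Final offense level: 16.
Criminal history: 9 prior points → Category Moderate (6-9).
Level 16 falls in the 11-16 band.
Grid: Level 11-16 × Category Moderate = 1710-2010 days.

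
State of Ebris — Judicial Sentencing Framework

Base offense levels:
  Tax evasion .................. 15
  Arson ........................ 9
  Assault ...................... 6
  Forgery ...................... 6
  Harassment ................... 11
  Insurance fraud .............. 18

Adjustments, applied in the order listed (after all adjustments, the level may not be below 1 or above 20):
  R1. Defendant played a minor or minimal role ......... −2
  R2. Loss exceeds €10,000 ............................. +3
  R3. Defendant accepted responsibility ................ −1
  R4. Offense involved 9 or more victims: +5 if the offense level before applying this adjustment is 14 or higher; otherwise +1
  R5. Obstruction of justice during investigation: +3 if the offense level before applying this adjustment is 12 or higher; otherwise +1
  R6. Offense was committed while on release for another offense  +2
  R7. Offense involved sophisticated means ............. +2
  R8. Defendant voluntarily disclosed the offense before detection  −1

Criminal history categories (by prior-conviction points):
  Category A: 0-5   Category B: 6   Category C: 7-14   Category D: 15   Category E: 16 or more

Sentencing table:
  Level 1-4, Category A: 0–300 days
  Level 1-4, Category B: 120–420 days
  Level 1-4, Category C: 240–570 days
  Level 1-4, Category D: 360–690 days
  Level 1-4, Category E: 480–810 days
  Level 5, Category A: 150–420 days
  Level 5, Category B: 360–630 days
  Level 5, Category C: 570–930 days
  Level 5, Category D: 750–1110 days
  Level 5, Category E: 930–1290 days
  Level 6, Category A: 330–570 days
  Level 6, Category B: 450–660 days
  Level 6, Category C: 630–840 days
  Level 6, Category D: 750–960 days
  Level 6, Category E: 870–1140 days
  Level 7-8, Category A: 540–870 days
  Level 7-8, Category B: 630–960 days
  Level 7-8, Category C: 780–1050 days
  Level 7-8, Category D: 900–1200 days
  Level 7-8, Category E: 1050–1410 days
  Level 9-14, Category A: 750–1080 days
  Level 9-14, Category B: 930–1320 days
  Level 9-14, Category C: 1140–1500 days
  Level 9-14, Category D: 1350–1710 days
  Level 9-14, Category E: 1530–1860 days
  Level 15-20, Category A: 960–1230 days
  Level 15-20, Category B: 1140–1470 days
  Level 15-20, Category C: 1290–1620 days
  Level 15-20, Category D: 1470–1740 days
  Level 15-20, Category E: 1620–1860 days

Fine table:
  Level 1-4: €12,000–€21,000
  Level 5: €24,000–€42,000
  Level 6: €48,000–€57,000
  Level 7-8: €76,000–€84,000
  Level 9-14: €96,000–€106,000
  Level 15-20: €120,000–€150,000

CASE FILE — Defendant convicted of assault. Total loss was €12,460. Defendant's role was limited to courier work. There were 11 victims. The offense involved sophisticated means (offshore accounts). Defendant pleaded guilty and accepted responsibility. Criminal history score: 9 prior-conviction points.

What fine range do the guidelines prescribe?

Base offense level for assault: 6.
R1 applies: 6 − 2 = 4.
R2 applies: 4 + 3 = 7.
R3 applies: 7 − 1 = 6.
R4 applies (level before this adjustment is 6 < 14, so +1): 6 + 1 = 7.
R5 does not apply.
R7 applies: 7 + 2 = 9.
R8 does not apply.
Final offense level: 9.
Level 9 falls in the 9-14 band.
Fine table: Level 9-14 → €96,000–€106,000.

€96,000–€106,000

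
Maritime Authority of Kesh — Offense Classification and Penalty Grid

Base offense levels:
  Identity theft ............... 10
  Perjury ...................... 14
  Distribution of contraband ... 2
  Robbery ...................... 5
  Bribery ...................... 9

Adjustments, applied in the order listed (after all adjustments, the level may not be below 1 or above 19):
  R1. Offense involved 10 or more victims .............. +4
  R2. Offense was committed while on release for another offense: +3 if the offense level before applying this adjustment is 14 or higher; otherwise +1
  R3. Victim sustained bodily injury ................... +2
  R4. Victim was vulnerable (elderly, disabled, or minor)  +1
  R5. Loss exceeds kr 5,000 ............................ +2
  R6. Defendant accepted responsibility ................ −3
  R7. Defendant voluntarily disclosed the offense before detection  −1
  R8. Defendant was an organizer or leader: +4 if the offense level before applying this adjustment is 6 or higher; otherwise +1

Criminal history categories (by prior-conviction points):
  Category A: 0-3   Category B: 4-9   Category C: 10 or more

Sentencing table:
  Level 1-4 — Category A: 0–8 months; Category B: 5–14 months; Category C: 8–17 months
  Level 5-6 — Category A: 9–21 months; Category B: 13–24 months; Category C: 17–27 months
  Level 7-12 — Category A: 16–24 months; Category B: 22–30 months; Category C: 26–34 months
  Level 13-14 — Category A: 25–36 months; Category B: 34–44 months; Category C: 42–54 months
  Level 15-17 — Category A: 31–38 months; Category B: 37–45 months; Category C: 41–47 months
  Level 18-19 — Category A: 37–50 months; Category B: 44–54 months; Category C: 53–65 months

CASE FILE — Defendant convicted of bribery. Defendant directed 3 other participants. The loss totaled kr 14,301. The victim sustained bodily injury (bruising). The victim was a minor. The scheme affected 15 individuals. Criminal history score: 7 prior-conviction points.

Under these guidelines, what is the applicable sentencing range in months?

44-54 months

Base offense level for bribery: 9.
R1 applies: 9 + 4 = 13.
R3 applies: 13 + 2 = 15.
R4 applies: 15 + 1 = 16.
R5 applies: 16 + 2 = 18.
R6 does not apply.
R8 applies (level before this adjustment is 18 ≥ 6, so +4): 18 + 4 = 22.
Level 22 exceeds the maximum of 19; capped at 19.
Final offense level: 19.
Criminal history: 7 prior points → Category B (4-9).
Level 19 falls in the 18-19 band.
Grid: Level 18-19 × Category B = 44-54 months.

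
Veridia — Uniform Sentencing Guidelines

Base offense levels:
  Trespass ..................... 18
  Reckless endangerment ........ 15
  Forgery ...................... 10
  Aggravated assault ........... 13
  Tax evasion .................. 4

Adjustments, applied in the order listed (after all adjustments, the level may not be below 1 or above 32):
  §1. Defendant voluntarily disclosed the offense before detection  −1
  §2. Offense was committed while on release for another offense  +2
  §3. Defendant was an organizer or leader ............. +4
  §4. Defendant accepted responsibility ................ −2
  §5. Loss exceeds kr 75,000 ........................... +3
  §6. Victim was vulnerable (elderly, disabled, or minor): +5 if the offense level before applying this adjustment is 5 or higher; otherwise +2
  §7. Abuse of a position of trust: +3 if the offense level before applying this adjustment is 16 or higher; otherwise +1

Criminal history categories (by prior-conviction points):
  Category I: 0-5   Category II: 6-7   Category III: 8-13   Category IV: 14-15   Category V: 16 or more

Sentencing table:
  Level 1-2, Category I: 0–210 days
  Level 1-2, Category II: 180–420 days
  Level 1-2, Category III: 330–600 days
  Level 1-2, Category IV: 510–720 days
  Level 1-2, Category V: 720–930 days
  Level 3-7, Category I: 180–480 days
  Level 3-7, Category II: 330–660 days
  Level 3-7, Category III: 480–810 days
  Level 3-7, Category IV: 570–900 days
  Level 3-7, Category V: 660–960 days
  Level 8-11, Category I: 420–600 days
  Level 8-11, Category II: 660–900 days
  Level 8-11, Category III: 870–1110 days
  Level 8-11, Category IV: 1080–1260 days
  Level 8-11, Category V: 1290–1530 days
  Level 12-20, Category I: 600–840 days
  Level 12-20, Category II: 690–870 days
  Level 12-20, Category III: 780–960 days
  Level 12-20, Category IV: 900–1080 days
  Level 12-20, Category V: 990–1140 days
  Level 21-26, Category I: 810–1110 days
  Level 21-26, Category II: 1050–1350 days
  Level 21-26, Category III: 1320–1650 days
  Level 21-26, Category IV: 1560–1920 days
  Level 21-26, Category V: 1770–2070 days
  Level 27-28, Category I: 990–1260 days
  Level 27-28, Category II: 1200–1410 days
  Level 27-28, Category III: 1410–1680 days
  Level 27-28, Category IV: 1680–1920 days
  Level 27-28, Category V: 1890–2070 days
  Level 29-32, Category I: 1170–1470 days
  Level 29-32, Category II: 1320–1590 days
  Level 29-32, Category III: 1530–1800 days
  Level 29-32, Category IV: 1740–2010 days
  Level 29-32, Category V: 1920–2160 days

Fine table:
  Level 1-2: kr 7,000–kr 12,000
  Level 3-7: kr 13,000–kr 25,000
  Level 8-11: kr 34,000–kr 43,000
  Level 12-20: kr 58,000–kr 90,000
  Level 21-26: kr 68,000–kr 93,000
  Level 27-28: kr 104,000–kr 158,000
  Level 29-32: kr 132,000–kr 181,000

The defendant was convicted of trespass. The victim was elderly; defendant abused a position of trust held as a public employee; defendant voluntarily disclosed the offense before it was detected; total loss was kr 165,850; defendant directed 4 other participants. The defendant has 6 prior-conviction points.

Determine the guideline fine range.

kr 132,000–kr 181,000

Base offense level for trespass: 18.
§1 applies: 18 − 1 = 17.
§3 applies: 17 + 4 = 21.
§5 applies: 21 + 3 = 24.
§6 applies (level before this adjustment is 24 ≥ 5, so +5): 24 + 5 = 29.
§7 applies (level before this adjustment is 29 ≥ 16, so +3): 29 + 3 = 32.
Final offense level: 32.
Level 32 falls in the 29-32 band.
Fine table: Level 29-32 → kr 132,000–kr 181,000.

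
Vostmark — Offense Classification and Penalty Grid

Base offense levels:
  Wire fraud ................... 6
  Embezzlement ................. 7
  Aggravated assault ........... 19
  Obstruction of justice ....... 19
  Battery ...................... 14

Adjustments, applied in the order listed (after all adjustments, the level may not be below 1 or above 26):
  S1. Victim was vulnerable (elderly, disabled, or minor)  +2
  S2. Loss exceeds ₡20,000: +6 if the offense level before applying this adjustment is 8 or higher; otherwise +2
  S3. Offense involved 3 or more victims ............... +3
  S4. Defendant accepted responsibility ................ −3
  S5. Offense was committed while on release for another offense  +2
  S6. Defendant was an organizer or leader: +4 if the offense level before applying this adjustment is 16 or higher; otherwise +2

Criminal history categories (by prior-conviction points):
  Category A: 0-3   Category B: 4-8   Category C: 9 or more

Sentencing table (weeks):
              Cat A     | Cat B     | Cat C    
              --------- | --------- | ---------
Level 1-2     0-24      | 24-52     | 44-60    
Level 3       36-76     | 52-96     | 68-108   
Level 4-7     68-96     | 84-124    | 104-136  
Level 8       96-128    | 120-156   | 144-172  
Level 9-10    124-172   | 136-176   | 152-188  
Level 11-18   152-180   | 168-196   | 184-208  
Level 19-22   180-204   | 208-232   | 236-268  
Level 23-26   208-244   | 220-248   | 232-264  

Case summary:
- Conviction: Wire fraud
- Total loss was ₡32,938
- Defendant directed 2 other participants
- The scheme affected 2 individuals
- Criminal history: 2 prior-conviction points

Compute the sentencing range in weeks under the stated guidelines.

Base offense level for wire fraud: 6.
S2 applies (level before this adjustment is 6 < 8, so +2): 6 + 2 = 8.
S3 does not apply.
S5 does not apply.
S6 applies (level before this adjustment is 8 < 16, so +2): 8 + 2 = 10.
Final offense level: 10.
Criminal history: 2 prior points → Category A (0-3).
Level 10 falls in the 9-10 band.
Grid: Level 9-10 × Category A = 124-172 weeks.

124-172 weeks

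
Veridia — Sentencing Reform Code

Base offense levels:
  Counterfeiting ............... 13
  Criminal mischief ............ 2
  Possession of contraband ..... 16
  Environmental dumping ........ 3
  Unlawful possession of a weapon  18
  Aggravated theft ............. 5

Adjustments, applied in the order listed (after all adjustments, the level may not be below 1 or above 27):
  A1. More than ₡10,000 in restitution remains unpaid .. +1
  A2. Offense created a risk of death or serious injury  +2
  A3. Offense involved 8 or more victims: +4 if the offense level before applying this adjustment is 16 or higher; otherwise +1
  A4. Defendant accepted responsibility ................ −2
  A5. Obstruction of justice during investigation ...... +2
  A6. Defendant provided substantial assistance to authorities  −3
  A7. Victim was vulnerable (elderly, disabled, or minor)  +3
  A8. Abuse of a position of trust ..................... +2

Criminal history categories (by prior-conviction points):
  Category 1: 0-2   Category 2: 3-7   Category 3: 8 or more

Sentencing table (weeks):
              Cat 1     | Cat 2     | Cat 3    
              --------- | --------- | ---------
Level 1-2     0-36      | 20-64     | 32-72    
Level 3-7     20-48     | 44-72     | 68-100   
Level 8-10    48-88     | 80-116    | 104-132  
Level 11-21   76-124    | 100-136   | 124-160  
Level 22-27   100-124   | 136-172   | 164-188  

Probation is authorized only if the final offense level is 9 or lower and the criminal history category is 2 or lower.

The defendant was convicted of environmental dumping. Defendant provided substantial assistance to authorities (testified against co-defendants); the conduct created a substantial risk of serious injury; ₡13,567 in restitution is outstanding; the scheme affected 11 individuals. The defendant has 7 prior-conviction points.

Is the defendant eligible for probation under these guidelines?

Yes

Base offense level for environmental dumping: 3.
A1 applies: 3 + 1 = 4.
A2 applies: 4 + 2 = 6.
A3 applies (level before this adjustment is 6 < 16, so +1): 6 + 1 = 7.
A4 does not apply.
A5 does not apply.
A6 applies: 7 − 3 = 4.
A8 does not apply.
Final offense level: 4.
Criminal history: 7 prior points → Category 2 (3-7).
Level 4 falls in the 3-7 band.
Grid: Level 3-7 × Category 2 = 44-72 weeks.
Probation check: level 4 ≤ 9 and category 2 ≤ 2 → eligible.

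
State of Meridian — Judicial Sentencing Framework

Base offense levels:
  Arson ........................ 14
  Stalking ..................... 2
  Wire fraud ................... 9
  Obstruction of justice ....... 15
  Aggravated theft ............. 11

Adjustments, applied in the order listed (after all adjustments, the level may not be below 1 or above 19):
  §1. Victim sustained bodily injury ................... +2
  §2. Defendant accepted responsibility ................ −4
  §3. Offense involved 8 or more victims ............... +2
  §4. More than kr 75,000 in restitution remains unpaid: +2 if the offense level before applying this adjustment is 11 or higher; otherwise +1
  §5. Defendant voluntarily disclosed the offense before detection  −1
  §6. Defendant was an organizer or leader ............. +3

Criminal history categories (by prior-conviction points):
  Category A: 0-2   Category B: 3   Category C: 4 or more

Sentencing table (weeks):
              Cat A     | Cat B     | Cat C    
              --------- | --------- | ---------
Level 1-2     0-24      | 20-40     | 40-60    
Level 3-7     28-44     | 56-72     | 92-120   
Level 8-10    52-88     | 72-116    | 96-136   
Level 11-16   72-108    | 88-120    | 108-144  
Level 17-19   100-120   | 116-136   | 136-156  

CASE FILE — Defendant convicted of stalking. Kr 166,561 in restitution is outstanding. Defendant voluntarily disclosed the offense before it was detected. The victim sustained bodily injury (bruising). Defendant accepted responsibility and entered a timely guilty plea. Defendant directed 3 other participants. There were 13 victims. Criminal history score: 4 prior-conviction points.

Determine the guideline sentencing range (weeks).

92-120 weeks

Base offense level for stalking: 2.
§1 applies: 2 + 2 = 4.
§2 applies: 4 − 4 = 0.
§3 applies: 0 + 2 = 2.
§4 applies (level before this adjustment is 2 < 11, so +1): 2 + 1 = 3.
§5 applies: 3 − 1 = 2.
§6 applies: 2 + 3 = 5.
Final offense level: 5.
Criminal history: 4 prior points → Category C (4+).
Level 5 falls in the 3-7 band.
Grid: Level 3-7 × Category C = 92-120 weeks.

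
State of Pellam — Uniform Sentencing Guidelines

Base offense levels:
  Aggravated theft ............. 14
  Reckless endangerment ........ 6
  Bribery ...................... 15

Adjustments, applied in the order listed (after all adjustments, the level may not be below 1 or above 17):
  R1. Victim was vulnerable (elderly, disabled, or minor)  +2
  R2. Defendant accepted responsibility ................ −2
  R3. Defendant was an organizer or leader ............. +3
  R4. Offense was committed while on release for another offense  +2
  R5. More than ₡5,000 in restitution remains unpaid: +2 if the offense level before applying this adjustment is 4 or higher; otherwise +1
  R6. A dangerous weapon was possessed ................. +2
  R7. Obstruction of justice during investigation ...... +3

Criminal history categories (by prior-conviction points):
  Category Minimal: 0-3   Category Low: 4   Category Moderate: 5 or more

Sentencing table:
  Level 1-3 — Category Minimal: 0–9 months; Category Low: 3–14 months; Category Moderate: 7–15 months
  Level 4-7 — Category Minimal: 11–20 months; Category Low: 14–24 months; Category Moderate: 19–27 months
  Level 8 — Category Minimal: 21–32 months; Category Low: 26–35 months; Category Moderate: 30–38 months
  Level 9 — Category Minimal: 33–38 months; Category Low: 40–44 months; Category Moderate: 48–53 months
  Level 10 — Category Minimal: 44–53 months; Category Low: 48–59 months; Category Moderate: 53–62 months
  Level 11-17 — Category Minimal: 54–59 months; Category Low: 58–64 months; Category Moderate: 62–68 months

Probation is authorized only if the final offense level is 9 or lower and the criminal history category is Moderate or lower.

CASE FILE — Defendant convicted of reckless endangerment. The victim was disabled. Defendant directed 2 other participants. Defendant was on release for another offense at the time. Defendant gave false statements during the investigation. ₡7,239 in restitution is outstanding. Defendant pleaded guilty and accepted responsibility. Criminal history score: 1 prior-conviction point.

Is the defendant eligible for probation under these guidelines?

Base offense level for reckless endangerment: 6.
R1 applies: 6 + 2 = 8.
R2 applies: 8 − 2 = 6.
R3 applies: 6 + 3 = 9.
R4 applies: 9 + 2 = 11.
R5 applies (level before this adjustment is 11 ≥ 4, so +2): 11 + 2 = 13.
R7 applies: 13 + 3 = 16.
Final offense level: 16.
Criminal history: 1 prior point → Category Minimal (0-3).
Level 16 falls in the 11-17 band.
Grid: Level 11-17 × Category Minimal = 54-59 months.
Probation check: level 16 > 9 and category Minimal ≤ Moderate → not eligible.

No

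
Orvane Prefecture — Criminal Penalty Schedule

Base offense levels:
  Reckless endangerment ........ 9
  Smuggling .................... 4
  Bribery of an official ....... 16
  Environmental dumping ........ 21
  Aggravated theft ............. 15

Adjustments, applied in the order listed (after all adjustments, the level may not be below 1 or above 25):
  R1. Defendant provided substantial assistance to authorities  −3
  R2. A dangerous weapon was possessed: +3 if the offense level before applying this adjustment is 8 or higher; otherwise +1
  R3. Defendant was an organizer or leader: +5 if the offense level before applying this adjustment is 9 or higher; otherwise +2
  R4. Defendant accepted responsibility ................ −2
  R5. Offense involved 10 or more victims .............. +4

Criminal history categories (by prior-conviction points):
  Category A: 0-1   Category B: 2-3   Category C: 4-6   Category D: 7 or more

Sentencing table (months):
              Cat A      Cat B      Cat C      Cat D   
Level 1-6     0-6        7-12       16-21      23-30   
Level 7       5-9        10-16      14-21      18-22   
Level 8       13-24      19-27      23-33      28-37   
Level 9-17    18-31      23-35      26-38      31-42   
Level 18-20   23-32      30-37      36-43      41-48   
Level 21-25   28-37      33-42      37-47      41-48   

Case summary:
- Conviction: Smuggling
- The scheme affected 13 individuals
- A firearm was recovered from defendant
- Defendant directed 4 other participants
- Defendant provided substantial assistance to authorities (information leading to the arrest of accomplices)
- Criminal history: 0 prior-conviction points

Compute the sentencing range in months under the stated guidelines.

Base offense level for smuggling: 4.
R1 applies: 4 − 3 = 1.
R2 applies (level before this adjustment is 1 < 8, so +1): 1 + 1 = 2.
R3 applies (level before this adjustment is 2 < 9, so +2): 2 + 2 = 4.
R4 does not apply.
R5 applies: 4 + 4 = 8.
Final offense level: 8.
Criminal history: 0 prior points → Category A (0-1).
Level 8 falls in the 8 band.
Grid: Level 8 × Category A = 13-24 months.

13-24 months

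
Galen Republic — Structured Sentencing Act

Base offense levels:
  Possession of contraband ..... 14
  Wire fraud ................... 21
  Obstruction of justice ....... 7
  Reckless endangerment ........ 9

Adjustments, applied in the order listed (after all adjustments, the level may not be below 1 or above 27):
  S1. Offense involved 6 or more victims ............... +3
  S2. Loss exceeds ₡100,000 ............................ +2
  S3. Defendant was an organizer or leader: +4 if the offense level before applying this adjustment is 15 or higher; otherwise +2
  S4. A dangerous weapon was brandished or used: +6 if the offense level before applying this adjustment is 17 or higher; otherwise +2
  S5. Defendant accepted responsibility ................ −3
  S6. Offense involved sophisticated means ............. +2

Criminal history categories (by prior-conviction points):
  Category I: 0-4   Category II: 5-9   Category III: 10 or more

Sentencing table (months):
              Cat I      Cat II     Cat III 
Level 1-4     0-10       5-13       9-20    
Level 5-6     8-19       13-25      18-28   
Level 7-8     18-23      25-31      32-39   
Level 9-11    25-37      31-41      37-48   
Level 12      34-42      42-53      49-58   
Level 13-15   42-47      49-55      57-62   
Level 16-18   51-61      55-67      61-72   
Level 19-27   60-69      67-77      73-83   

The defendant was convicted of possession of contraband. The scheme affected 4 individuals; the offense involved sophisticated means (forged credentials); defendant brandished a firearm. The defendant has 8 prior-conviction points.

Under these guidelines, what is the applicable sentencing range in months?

Base offense level for possession of contraband: 14.
S1 does not apply.
S2 does not apply.
S3 does not apply.
S4 applies (level before this adjustment is 14 < 17, so +2): 14 + 2 = 16.
S5 does not apply.
S6 applies: 16 + 2 = 18.
Final offense level: 18.
Criminal history: 8 prior points → Category II (5-9).
Level 18 falls in the 16-18 band.
Grid: Level 16-18 × Category II = 55-67 months.

55-67 months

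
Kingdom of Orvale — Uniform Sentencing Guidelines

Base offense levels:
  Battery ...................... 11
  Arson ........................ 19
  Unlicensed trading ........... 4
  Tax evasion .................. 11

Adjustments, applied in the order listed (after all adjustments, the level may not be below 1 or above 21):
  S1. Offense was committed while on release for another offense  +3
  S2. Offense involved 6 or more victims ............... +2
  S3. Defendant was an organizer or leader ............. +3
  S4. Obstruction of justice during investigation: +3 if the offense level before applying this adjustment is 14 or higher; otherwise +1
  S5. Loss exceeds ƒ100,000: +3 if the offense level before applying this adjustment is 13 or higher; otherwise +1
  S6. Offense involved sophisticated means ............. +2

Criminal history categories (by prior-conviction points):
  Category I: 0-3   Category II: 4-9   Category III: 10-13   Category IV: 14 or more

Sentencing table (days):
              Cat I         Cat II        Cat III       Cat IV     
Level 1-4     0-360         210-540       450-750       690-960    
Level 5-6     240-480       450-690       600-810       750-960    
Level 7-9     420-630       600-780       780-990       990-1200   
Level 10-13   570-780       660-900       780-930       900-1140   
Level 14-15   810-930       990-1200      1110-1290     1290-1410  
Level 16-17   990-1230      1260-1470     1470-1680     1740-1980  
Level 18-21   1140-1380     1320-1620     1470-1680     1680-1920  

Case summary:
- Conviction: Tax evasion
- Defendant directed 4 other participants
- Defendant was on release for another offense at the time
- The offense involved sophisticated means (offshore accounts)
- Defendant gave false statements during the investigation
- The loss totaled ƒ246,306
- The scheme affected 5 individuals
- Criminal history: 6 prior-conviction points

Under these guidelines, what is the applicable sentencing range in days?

1320-1620 days

Base offense level for tax evasion: 11.
S1 applies: 11 + 3 = 14.
S2 does not apply.
S3 applies: 14 + 3 = 17.
S4 applies (level before this adjustment is 17 ≥ 14, so +3): 17 + 3 = 20.
S5 applies (level before this adjustment is 20 ≥ 13, so +3): 20 + 3 = 23.
S6 applies: 23 + 2 = 25.
Level 25 exceeds the maximum of 21; capped at 21.
Final offense level: 21.
Criminal history: 6 prior points → Category II (4-9).
Level 21 falls in the 18-21 band.
Grid: Level 18-21 × Category II = 1320-1620 days.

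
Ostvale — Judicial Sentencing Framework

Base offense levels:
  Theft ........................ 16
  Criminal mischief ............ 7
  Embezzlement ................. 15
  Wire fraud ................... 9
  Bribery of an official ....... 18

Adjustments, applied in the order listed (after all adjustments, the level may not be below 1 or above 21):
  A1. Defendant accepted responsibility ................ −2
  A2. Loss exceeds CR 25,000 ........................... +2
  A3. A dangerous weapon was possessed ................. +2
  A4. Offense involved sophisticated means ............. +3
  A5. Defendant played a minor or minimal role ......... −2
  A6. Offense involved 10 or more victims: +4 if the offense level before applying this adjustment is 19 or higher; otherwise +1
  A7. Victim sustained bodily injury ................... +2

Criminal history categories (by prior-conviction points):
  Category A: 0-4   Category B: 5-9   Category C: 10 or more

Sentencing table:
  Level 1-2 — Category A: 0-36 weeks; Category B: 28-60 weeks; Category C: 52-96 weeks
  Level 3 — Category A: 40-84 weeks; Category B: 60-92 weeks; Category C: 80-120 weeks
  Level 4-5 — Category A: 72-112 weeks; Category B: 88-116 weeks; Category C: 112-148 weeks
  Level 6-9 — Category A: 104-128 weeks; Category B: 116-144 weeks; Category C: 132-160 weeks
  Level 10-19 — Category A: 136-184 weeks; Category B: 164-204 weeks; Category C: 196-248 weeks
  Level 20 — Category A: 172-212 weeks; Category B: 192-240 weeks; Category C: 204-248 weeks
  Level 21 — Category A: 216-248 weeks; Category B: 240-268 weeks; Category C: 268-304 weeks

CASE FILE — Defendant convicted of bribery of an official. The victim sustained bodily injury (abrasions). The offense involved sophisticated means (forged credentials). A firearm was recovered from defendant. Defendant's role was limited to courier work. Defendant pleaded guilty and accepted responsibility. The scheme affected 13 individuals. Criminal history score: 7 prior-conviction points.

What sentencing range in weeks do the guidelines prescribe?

240-268 weeks

Base offense level for bribery of an official: 18.
A1 applies: 18 − 2 = 16.
A3 applies: 16 + 2 = 18.
A4 applies: 18 + 3 = 21.
A5 applies: 21 − 2 = 19.
A6 applies (level before this adjustment is 19 ≥ 19, so +4): 19 + 4 = 23.
A7 applies: 23 + 2 = 25.
Level 25 exceeds the maximum of 21; capped at 21.
Final offense level: 21.
Criminal history: 7 prior points → Category B (5-9).
Level 21 falls in the 21 band.
Grid: Level 21 × Category B = 240-268 weeks.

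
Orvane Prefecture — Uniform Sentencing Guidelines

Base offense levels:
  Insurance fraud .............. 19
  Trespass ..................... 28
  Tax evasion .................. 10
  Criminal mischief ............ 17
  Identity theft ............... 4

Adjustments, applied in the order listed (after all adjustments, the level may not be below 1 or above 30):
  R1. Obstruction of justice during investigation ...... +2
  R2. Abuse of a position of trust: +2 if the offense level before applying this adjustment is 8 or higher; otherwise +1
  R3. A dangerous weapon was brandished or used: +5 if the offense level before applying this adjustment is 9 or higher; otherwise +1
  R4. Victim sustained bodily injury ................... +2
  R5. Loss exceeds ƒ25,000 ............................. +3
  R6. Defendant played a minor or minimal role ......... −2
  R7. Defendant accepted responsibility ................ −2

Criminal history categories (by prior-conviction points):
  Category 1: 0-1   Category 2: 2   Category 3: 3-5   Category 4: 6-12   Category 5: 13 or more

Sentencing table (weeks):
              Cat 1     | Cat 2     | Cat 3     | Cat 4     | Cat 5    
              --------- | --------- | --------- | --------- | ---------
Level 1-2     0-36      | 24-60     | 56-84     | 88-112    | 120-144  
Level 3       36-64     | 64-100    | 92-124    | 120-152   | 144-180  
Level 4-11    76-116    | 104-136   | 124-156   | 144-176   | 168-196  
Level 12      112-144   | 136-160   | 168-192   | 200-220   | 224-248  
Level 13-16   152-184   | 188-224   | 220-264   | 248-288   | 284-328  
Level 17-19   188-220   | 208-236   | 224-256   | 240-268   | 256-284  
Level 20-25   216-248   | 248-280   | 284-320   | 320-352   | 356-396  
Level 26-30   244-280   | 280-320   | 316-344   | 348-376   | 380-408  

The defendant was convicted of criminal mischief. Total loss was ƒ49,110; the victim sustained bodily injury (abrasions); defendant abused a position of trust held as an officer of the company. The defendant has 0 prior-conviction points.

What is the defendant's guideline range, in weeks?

Base offense level for criminal mischief: 17.
R1 does not apply.
R2 applies (level before this adjustment is 17 ≥ 8, so +2): 17 + 2 = 19.
R4 applies: 19 + 2 = 21.
R5 applies: 21 + 3 = 24.
R6 does not apply.
R7 does not apply.
Final offense level: 24.
Criminal history: 0 prior points → Category 1 (0-1).
Level 24 falls in the 20-25 band.
Grid: Level 20-25 × Category 1 = 216-248 weeks.

216-248 weeks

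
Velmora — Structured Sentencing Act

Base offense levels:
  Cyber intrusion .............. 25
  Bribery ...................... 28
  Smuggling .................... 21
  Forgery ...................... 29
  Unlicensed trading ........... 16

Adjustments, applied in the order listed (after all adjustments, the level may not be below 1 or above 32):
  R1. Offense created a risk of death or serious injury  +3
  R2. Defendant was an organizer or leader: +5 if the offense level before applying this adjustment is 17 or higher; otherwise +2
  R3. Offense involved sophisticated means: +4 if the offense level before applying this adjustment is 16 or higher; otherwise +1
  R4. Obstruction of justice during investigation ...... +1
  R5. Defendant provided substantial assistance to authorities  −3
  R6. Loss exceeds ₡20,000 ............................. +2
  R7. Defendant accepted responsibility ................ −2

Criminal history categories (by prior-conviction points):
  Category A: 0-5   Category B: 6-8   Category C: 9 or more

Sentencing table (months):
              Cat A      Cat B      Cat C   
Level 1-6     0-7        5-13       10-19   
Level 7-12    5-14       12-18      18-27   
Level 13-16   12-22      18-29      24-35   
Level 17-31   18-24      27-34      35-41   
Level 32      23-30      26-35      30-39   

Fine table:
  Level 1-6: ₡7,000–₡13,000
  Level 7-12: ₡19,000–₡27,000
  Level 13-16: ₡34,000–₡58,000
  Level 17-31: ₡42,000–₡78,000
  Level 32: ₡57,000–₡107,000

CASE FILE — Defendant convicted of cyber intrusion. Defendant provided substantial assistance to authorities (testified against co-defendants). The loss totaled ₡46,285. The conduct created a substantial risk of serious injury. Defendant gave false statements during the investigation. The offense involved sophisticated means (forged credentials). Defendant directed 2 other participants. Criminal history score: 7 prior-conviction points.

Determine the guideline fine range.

Base offense level for cyber intrusion: 25.
R1 applies: 25 + 3 = 28.
R2 applies (level before this adjustment is 28 ≥ 17, so +5): 28 + 5 = 33.
R3 applies (level before this adjustment is 33 ≥ 16, so +4): 33 + 4 = 37.
R4 applies: 37 + 1 = 38.
R5 applies: 38 − 3 = 35.
R6 applies: 35 + 2 = 37.
Level 37 exceeds the maximum of 32; capped at 32.
Final offense level: 32.
Level 32 falls in the 32 band.
Fine table: Level 32 → ₡57,000–₡107,000.

₡57,000–₡107,000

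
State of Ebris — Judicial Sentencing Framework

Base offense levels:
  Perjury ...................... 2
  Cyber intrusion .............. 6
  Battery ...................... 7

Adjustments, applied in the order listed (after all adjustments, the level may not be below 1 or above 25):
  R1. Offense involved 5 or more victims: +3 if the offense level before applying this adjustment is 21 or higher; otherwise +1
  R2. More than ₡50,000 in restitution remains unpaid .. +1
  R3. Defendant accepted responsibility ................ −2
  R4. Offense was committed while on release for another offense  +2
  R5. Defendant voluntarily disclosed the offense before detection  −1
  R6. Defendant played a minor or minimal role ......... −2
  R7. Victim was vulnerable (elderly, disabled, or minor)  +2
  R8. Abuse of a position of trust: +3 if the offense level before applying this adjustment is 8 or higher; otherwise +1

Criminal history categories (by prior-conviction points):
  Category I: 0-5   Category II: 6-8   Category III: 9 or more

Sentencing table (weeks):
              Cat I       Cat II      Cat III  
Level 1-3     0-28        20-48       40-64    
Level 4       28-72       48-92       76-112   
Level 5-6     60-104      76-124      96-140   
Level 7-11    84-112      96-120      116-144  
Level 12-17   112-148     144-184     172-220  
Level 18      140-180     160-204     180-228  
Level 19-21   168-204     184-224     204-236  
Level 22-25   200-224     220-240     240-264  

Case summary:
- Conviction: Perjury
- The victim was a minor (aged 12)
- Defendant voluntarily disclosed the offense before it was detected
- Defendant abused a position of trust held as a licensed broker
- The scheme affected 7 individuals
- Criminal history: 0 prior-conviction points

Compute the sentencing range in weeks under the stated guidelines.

Base offense level for perjury: 2.
R1 applies (level before this adjustment is 2 < 21, so +1): 2 + 1 = 3.
R2 does not apply.
R3 does not apply.
R4 does not apply.
R5 applies: 3 − 1 = 2.
R6 does not apply.
R7 applies: 2 + 2 = 4.
R8 applies (level before this adjustment is 4 < 8, so +1): 4 + 1 = 5.
Final offense level: 5.
Criminal history: 0 prior points → Category I (0-5).
Level 5 falls in the 5-6 band.
Grid: Level 5-6 × Category I = 60-104 weeks.

60-104 weeks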